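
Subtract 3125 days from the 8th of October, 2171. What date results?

−365 (one year) → Oct 8, 2170 (2760 left).
−365 (one year) → Oct 8, 2169 (2395 left).
−365 (one year) → Oct 8, 2168 (2030 left).
−366 (one year; includes Feb 29, 2168) → Oct 8, 2167 (1664 left).
−365 (one year) → Oct 8, 2166 (1299 left).
−365 (one year) → Oct 8, 2165 (934 left).
−365 (one year) → Oct 8, 2164 (569 left).
−366 (one year; includes Feb 29, 2164) → Oct 8, 2163 (203 left).
−8 → Sep 30, 2163 (end of Sep, 30 days; 195 left).
−30 → Aug 31, 2163 (end of Aug, 31 days; 165 left).
−31 → Jul 31, 2163 (end of Jul, 31 days; 134 left).
−31 → Jun 30, 2163 (end of Jun, 30 days; 103 left).
−30 → May 31, 2163 (end of May, 31 days; 73 left).
−31 → Apr 30, 2163 (end of Apr, 30 days; 42 left).
−30 → Mar 31, 2163 (end of Mar, 31 days; 12 left).
−12 → Mar 19, 2163.

March 19, 2163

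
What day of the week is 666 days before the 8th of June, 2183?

First find the weekday of Jun 8, 2183. Doomsday rule: the anchor day for the 2100s is Sunday. For year 83: 83÷12 = 6 r 11, and 11÷4 = 2, so 6+11+2 = 19.
Sunday + 19 ≡ Friday — that's 2183's doomsday.
In June the doomsday date is Jun 6.
Jun 8 is 2 days after Jun 6; 2 mod 7 = 2, so Friday + 2 = Sunday.
666 mod 7 = 1, so 666 days before a Sunday is Sunday − 1 = Saturday.

Saturday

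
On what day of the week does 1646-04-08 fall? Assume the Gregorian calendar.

Doomsday rule: the anchor day for the 1600s is Tuesday. For year 46: 46÷12 = 3 r 10, and 10÷4 = 2, so 3+10+2 = 15.
Tuesday + 15 ≡ Wednesday — that's 1646's doomsday.
In April the doomsday date is Apr 4.
Apr 8 is 4 days after Apr 4; 4 mod 7 = 4, so Wednesday + 4 = Sunday.

Sunday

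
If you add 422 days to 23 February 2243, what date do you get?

April 20, 2244

+365 (one year) → Feb 23, 2244 (57 left).
Feb has 29 days: +7 → Mar 1, 2244 (50 left).
Mar has 31 days: +31 → Apr 1, 2244 (19 left).
+19 → Apr 20, 2244.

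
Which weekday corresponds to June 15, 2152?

Doomsday rule: the anchor day for the 2100s is Sunday. For year 52: 52÷12 = 4 r 4, and 4÷4 = 1, so 4+4+1 = 9.
Sunday + 9 ≡ Tuesday — that's 2152's doomsday.
In June the doomsday date is Jun 6.
Jun 15 is 9 days after Jun 6; 9 mod 7 = 2, so Tuesday + 2 = Thursday.

Thursday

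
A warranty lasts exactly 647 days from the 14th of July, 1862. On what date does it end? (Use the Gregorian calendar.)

+365 (one year) → Jul 14, 1863 (282 left).
Jul has 31 days: +18 → Aug 1, 1863 (264 left).
Aug has 31 days: +31 → Sep 1, 1863 (233 left).
Sep has 30 days: +30 → Oct 1, 1863 (203 left).
Oct has 31 days: +31 → Nov 1, 1863 (172 left).
Nov has 30 days: +30 → Dec 1, 1863 (142 left).
Dec has 31 days: +31 → Jan 1, 1864 (111 left).
Jan has 31 days: +31 → Feb 1, 1864 (80 left).
Feb has 29 days: +29 → Mar 1, 1864 (51 left).
Mar has 31 days: +31 → Apr 1, 1864 (20 left).
+20 → Apr 21, 1864.

April 21, 1864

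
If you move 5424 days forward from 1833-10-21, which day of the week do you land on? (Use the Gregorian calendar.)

Sunday

First find the weekday of Oct 21, 1833. Doomsday rule: the anchor day for the 1800s is Friday. For year 33: 33÷12 = 2 r 9, and 9÷4 = 2, so 2+9+2 = 13.
Friday + 13 ≡ Thursday — that's 1833's doomsday.
In October the doomsday date is Oct 10.
Oct 21 is 11 days after Oct 10; 11 mod 7 = 4, so Thursday + 4 = Monday.
5424 mod 7 = 6, so 5424 days after a Monday is Monday + 6 = Sunday.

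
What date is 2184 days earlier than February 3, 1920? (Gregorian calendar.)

February 10, 1914

−365 (one year) → Feb 3, 1919 (1819 left).
−365 (one year) → Feb 3, 1918 (1454 left).
−365 (one year) → Feb 3, 1917 (1089 left).
−366 (one year; includes Feb 29, 1916) → Feb 3, 1916 (723 left).
−365 (one year) → Feb 3, 1915 (358 left).
−3 → Jan 31, 1915 (end of Jan, 31 days; 355 left).
−31 → Dec 31, 1914 (end of Dec, 31 days; 324 left).
−31 → Nov 30, 1914 (end of Nov, 30 days; 293 left).
−30 → Oct 31, 1914 (end of Oct, 31 days; 263 left).
−31 → Sep 30, 1914 (end of Sep, 30 days; 232 left).
−30 → Aug 31, 1914 (end of Aug, 31 days; 202 left).
−31 → Jul 31, 1914 (end of Jul, 31 days; 171 left).
−31 → Jun 30, 1914 (end of Jun, 30 days; 140 left).
−30 → May 31, 1914 (end of May, 31 days; 110 left).
−31 → Apr 30, 1914 (end of Apr, 30 days; 79 left).
−30 → Mar 31, 1914 (end of Mar, 31 days; 49 left).
−31 → Feb 28, 1914 (end of Feb, 28 days; 18 left).
−18 → Feb 10, 1914.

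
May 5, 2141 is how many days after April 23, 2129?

4395

Apr 23, 2129 → Apr 23, 2130: 365 days.
Apr 23, 2130 → Apr 23, 2131: 365 days.
Apr 23, 2131 → Apr 23, 2132: 366 days (Feb 29, 2132 is in that span).
Apr 23, 2132 → Apr 23, 2133: 365 days.
Apr 23, 2133 → Apr 23, 2134: 365 days.
Apr 23, 2134 → Apr 23, 2135: 365 days.
Apr 23, 2135 → Apr 23, 2136: 366 days (Feb 29, 2136 is in that span).
Apr 23, 2136 → Apr 23, 2137: 365 days.
Apr 23, 2137 → Apr 23, 2138: 365 days.
Apr 23, 2138 → Apr 23, 2139: 365 days.
Apr 23, 2139 → Apr 23, 2140: 366 days (Feb 29, 2140 is in that span).
Apr 23, 2140 → May 23, 2140: 30 days (April has 30).
May 23, 2140 → Jun 23, 2140: 31 days (May has 31).
Jun 23, 2140 → Jul 23, 2140: 30 days (June has 30).
Jul 23, 2140 → Aug 23, 2140: 31 days (July has 31).
Aug 23, 2140 → Sep 23, 2140: 31 days (August has 31).
Sep 23, 2140 → Oct 23, 2140: 30 days (September has 30).
Oct 23, 2140 → Nov 23, 2140: 31 days (October has 31).
Nov 23, 2140 → Dec 23, 2140: 30 days (November has 30).
Dec 23, 2140 → Jan 23, 2141: 31 days (December has 31).
Jan 23, 2141 → Feb 23, 2141: 31 days (January has 31).
Feb 23, 2141 → Mar 23, 2141: 28 days (February has 28).
Mar 23, 2141 → Apr 23, 2141: 31 days (March has 31).
Apr 23, 2141 → May 5, 2141: 12 days.
Total: 4395 days.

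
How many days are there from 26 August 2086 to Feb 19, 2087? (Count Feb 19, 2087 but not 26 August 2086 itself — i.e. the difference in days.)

Aug 26, 2086 → Sep 26, 2086: 31 days (August has 31).
Sep 26, 2086 → Oct 26, 2086: 30 days (September has 30).
Oct 26, 2086 → Nov 26, 2086: 31 days (October has 31).
Nov 26, 2086 → Dec 26, 2086: 30 days (November has 30).
Dec 26, 2086 → Jan 26, 2087: 31 days (December has 31).
Jan 26, 2087 → Feb 19, 2087: 24 days.
Total: 177 days.

177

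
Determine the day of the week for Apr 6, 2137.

Doomsday rule: the anchor day for the 2100s is Sunday. For year 37: 37÷12 = 3 r 1, and 1÷4 = 0, so 3+1+0 = 4.
Sunday + 4 ≡ Thursday — that's 2137's doomsday.
In April the doomsday date is Apr 4.
Apr 6 is 2 days after Apr 4; 2 mod 7 = 2, so Thursday + 2 = Saturday.

Saturday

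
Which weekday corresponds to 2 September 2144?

Doomsday rule: the anchor day for the 2100s is Sunday. For year 44: 44÷12 = 3 r 8, and 8÷4 = 2, so 3+8+2 = 13.
Sunday + 13 ≡ Saturday — that's 2144's doomsday.
In September the doomsday date is Sep 5.
Sep 2 is 3 days before Sep 5; 3 mod 7 = 3, so Saturday − 3 = Wednesday.

Wednesday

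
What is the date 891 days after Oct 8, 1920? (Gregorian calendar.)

March 18, 1923

+365 (one year) → Oct 8, 1921 (526 left).
+365 (one year) → Oct 8, 1922 (161 left).
Oct has 31 days: +24 → Nov 1, 1922 (137 left).
Nov has 30 days: +30 → Dec 1, 1922 (107 left).
Dec has 31 days: +31 → Jan 1, 1923 (76 left).
Jan has 31 days: +31 → Feb 1, 1923 (45 left).
Feb has 28 days: +28 → Mar 1, 1923 (17 left).
+17 → Mar 18, 1923.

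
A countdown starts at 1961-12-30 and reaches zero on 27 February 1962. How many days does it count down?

Dec 30, 1961 → Jan 30, 1962: 31 days (December has 31).
Jan 30, 1962 → Feb 27, 1962: 28 days.
Total: 59 days.

59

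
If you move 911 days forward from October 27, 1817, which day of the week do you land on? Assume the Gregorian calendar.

First find the weekday of Oct 27, 1817. Doomsday rule: the anchor day for the 1800s is Friday. For year 17: 17÷12 = 1 r 5, and 5÷4 = 1, so 1+5+1 = 7.
Friday + 7 ≡ Friday — that's 1817's doomsday.
In October the doomsday date is Oct 10.
Oct 27 is 17 days after Oct 10; 17 mod 7 = 3, so Friday + 3 = Monday.
911 mod 7 = 1, so 911 days after a Monday is Monday + 1 = Tuesday.

Tuesday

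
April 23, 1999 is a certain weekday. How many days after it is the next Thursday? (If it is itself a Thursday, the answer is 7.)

Apr 23, 1999 is a Friday.
From Friday to the next Thursday is 6 days.

6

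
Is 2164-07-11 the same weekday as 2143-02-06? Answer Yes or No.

From Feb 6, 2143 to Jul 11, 2164 is 7826 days.
7826 mod 7 = 0, so they are the same weekday.
(Feb 6, 2143 is a Wednesday; Jul 11, 2164 is a Wednesday.)

Yes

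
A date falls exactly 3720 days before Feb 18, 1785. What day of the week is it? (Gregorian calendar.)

First find the weekday of Feb 18, 1785. Doomsday rule: the anchor day for the 1700s is Sunday. For year 85: 85÷12 = 7 r 1, and 1÷4 = 0, so 7+1+0 = 8.
Sunday + 8 ≡ Monday — that's 1785's doomsday.
In February the doomsday date is Feb 28 (1785 is not a leap year).
Feb 18 is 10 days before Feb 28; 10 mod 7 = 3, so Monday − 3 = Friday.
3720 mod 7 = 3, so 3720 days before a Friday is Friday − 3 = Tuesday.

Tuesday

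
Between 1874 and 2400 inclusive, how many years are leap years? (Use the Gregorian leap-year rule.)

Multiples of 4 in [1874,2400]: 132.
Of those, multiples of 100: 6 (not leap unless ÷400).
Multiples of 400: 2.
Leap years = 132 − 6 + 2 = 128.

128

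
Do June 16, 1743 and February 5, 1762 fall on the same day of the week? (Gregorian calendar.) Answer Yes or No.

No

From Jun 16, 1743 to Feb 5, 1762 is 6809 days.
6809 mod 7 = 5, so they are different weekdays.
(Jun 16, 1743 is a Sunday; Feb 5, 1762 is a Friday.)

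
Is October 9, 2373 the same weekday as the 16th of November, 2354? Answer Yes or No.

From Nov 16, 2354 to Oct 9, 2373 is 6902 days.
6902 mod 7 = 0, so they are the same weekday.
(Nov 16, 2354 is a Tuesday; Oct 9, 2373 is a Tuesday.)

Yes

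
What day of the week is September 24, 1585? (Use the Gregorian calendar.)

Doomsday rule: the anchor day for the 1500s is Wednesday. For year 85: 85÷12 = 7 r 1, and 1÷4 = 0, so 7+1+0 = 8.
Wednesday + 8 ≡ Thursday — that's 1585's doomsday.
In September the doomsday date is Sep 5.
Sep 24 is 19 days after Sep 5; 19 mod 7 = 5, so Thursday + 5 = Tuesday.

Tuesday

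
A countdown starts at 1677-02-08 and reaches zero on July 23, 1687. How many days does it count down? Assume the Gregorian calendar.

Feb 8, 1677 → Feb 8, 1678: 365 days.
Feb 8, 1678 → Feb 8, 1679: 365 days.
Feb 8, 1679 → Feb 8, 1680: 365 days.
Feb 8, 1680 → Feb 8, 1681: 366 days (Feb 29, 1680 is in that span).
Feb 8, 1681 → Feb 8, 1682: 365 days.
Feb 8, 1682 → Feb 8, 1683: 365 days.
Feb 8, 1683 → Feb 8, 1684: 365 days.
Feb 8, 1684 → Feb 8, 1685: 366 days (Feb 29, 1684 is in that span).
Feb 8, 1685 → Feb 8, 1686: 365 days.
Feb 8, 1686 → Feb 8, 1687: 365 days.
Feb 8, 1687 → Mar 8, 1687: 28 days (February has 28).
Mar 8, 1687 → Apr 8, 1687: 31 days (March has 31).
Apr 8, 1687 → May 8, 1687: 30 days (April has 30).
May 8, 1687 → Jun 8, 1687: 31 days (May has 31).
Jun 8, 1687 → Jul 8, 1687: 30 days (June has 30).
Jul 8, 1687 → Jul 23, 1687: 15 days.
Total: 3817 days.

3817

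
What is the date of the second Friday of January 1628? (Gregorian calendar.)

January 1, 1628 is a Saturday.
The first Friday is therefore January 7 (6 days later).
The second Friday is 7 + 1×7 = January 14.

January 14, 1628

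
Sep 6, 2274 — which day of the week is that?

Doomsday rule: the anchor day for the 2200s is Friday. For year 74: 74÷12 = 6 r 2, and 2÷4 = 0, so 6+2+0 = 8.
Friday + 8 ≡ Saturday — that's 2274's doomsday.
In September the doomsday date is Sep 5.
Sep 6 is 1 day after Sep 5; 1 mod 7 = 1, so Saturday + 1 = Sunday.

Sunday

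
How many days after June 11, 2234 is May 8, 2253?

6906

Jun 11, 2234 → Jun 11, 2235: 365 days.
Jun 11, 2235 → Jun 11, 2236: 366 days (Feb 29, 2236 is in that span).
Jun 11, 2236 → Jun 11, 2237: 365 days.
Jun 11, 2237 → Jun 11, 2238: 365 days.
Jun 11, 2238 → Jun 11, 2239: 365 days.
Jun 11, 2239 → Jun 11, 2240: 366 days (Feb 29, 2240 is in that span).
Jun 11, 2240 → Jun 11, 2241: 365 days.
Jun 11, 2241 → Jun 11, 2242: 365 days.
Jun 11, 2242 → Jun 11, 2243: 365 days.
Jun 11, 2243 → Jun 11, 2244: 366 days (Feb 29, 2244 is in that span).
Jun 11, 2244 → Jun 11, 2245: 365 days.
Jun 11, 2245 → Jun 11, 2246: 365 days.
Jun 11, 2246 → Jun 11, 2247: 365 days.
Jun 11, 2247 → Jun 11, 2248: 366 days (Feb 29, 2248 is in that span).
Jun 11, 2248 → Jun 11, 2249: 365 days.
Jun 11, 2249 → Jun 11, 2250: 365 days.
Jun 11, 2250 → Jun 11, 2251: 365 days.
Jun 11, 2251 → Jun 11, 2252: 366 days (Feb 29, 2252 is in that span).
Jun 11, 2252 → Jul 11, 2252: 30 days (June has 30).
Jul 11, 2252 → Aug 11, 2252: 31 days (July has 31).
Aug 11, 2252 → Sep 11, 2252: 31 days (August has 31).
Sep 11, 2252 → Oct 11, 2252: 30 days (September has 30).
Oct 11, 2252 → Nov 11, 2252: 31 days (October has 31).
Nov 11, 2252 → Dec 11, 2252: 30 days (November has 30).
Dec 11, 2252 → Jan 11, 2253: 31 days (December has 31).
Jan 11, 2253 → Feb 11, 2253: 31 days (January has 31).
Feb 11, 2253 → Mar 11, 2253: 28 days (February has 28).
Mar 11, 2253 → Apr 11, 2253: 31 days (March has 31).
Apr 11, 2253 → May 8, 2253: 27 days.
Total: 6906 days.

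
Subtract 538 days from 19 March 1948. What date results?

−366 (one year; includes Feb 29, 1948) → Mar 19, 1947 (172 left).
−19 → Feb 28, 1947 (end of Feb, 28 days; 153 left).
−28 → Jan 31, 1947 (end of Jan, 31 days; 125 left).
−31 → Dec 31, 1946 (end of Dec, 31 days; 94 left).
−31 → Nov 30, 1946 (end of Nov, 30 days; 63 left).
−30 → Oct 31, 1946 (end of Oct, 31 days; 33 left).
−31 → Sep 30, 1946 (end of Sep, 30 days; 2 left).
−2 → Sep 28, 1946.

September 28, 1946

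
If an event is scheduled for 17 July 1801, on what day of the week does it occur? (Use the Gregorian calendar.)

January 1, 1801 is a Thursday.
Jan 1, 1801 → Feb 1, 1801: 31 days (January has 31).
Feb 1, 1801 → Mar 1, 1801: 28 days (February has 28).
Mar 1, 1801 → Apr 1, 1801: 31 days (March has 31).
Apr 1, 1801 → May 1, 1801: 30 days (April has 30).
May 1, 1801 → Jun 1, 1801: 31 days (May has 31).
Jun 1, 1801 → Jul 1, 1801: 30 days (June has 30).
Jul 1, 1801 → Jul 17, 1801: 16 days.
Total: 197 days.
197 mod 7 = 1, so Thursday + 1 = Friday.

Friday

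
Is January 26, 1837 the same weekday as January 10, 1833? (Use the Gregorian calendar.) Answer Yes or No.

Yes

From Jan 10, 1833 to Jan 26, 1837 is 1477 days.
1477 mod 7 = 0, so they are the same weekday.
(Jan 10, 1833 is a Thursday; Jan 26, 1837 is a Thursday.)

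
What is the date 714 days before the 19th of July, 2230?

−365 (one year) → Jul 19, 2229 (349 left).
−19 → Jun 30, 2229 (end of Jun, 30 days; 330 left).
−30 → May 31, 2229 (end of May, 31 days; 300 left).
−31 → Apr 30, 2229 (end of Apr, 30 days; 269 left).
−30 → Mar 31, 2229 (end of Mar, 31 days; 239 left).
−31 → Feb 28, 2229 (end of Feb, 28 days; 208 left).
−28 → Jan 31, 2229 (end of Jan, 31 days; 180 left).
−31 → Dec 31, 2228 (end of Dec, 31 days; 149 left).
−31 → Nov 30, 2228 (end of Nov, 30 days; 118 left).
−30 → Oct 31, 2228 (end of Oct, 31 days; 88 left).
−31 → Sep 30, 2228 (end of Sep, 30 days; 57 left).
−30 → Aug 31, 2228 (end of Aug, 31 days; 27 left).
−27 → Aug 4, 2228.

August 4, 2228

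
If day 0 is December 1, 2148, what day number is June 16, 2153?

Dec 1, 2148 → Dec 1, 2149: 365 days.
Dec 1, 2149 → Dec 1, 2150: 365 days.
Dec 1, 2150 → Dec 1, 2151: 365 days.
Dec 1, 2151 → Dec 1, 2152: 366 days (Feb 29, 2152 is in that span).
Dec 1, 2152 → Jan 1, 2153: 31 days (December has 31).
Jan 1, 2153 → Feb 1, 2153: 31 days (January has 31).
Feb 1, 2153 → Mar 1, 2153: 28 days (February has 28).
Mar 1, 2153 → Apr 1, 2153: 31 days (March has 31).
Apr 1, 2153 → May 1, 2153: 30 days (April has 30).
May 1, 2153 → Jun 1, 2153: 31 days (May has 31).
Jun 1, 2153 → Jun 16, 2153: 15 days.
Total: 1658 days.

1658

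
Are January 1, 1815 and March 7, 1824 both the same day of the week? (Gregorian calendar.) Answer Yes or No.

Yes

From Jan 1, 1815 to Mar 7, 1824 is 3353 days.
3353 mod 7 = 0, so they are the same weekday.
(Jan 1, 1815 is a Sunday; Mar 7, 1824 is a Sunday.)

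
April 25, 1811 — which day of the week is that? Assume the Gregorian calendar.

Doomsday rule: the anchor day for the 1800s is Friday. For year 11: 11÷12 = 0 r 11, and 11÷4 = 2, so 0+11+2 = 13.
Friday + 13 ≡ Thursday — that's 1811's doomsday.
In April the doomsday date is Apr 4.
Apr 25 is 21 days after Apr 4; 21 mod 7 = 0, so Thursday + 0 = Thursday.

Thursday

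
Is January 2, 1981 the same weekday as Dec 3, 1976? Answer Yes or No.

Yes

From Dec 3, 1976 to Jan 2, 1981 is 1491 days.
1491 mod 7 = 0, so they are the same weekday.
(Dec 3, 1976 is a Friday; Jan 2, 1981 is a Friday.)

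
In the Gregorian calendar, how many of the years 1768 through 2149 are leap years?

93

Multiples of 4 in [1768,2149]: 96.
Of those, multiples of 100: 4 (not leap unless ÷400).
Multiples of 400: 1.
Leap years = 96 − 4 + 1 = 93.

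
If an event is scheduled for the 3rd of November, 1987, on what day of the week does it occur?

Tuesday

Doomsday rule: the anchor day for the 1900s is Wednesday. For year 87: 87÷12 = 7 r 3, and 3÷4 = 0, so 7+3+0 = 10.
Wednesday + 10 ≡ Saturday — that's 1987's doomsday.
In November the doomsday date is Nov 7.
Nov 3 is 4 days before Nov 7; 4 mod 7 = 4, so Saturday − 4 = Tuesday.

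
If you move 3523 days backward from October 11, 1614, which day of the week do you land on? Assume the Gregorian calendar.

Thursday

First find the weekday of Oct 11, 1614. Doomsday rule: the anchor day for the 1600s is Tuesday. For year 14: 14÷12 = 1 r 2, and 2÷4 = 0, so 1+2+0 = 3.
Tuesday + 3 ≡ Friday — that's 1614's doomsday.
In October the doomsday date is Oct 10.
Oct 11 is 1 day after Oct 10; 1 mod 7 = 1, so Friday + 1 = Saturday.
3523 mod 7 = 2, so 3523 days before a Saturday is Saturday − 2 = Thursday.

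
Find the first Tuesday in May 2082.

May 1, 2082 is a Friday.
The first Tuesday is therefore May 5 (4 days later).

May 5, 2082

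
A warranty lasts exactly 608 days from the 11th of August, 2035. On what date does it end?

April 10, 2037

+366 (one year; includes Feb 29, 2036) → Aug 11, 2036 (242 left).
Aug has 31 days: +21 → Sep 1, 2036 (221 left).
Sep has 30 days: +30 → Oct 1, 2036 (191 left).
Oct has 31 days: +31 → Nov 1, 2036 (160 left).
Nov has 30 days: +30 → Dec 1, 2036 (130 left).
Dec has 31 days: +31 → Jan 1, 2037 (99 left).
Jan has 31 days: +31 → Feb 1, 2037 (68 left).
Feb has 28 days: +28 → Mar 1, 2037 (40 left).
Mar has 31 days: +31 → Apr 1, 2037 (9 left).
+9 → Apr 10, 2037.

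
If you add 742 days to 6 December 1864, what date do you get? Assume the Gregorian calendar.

+365 (one year) → Dec 6, 1865 (377 left).
Dec has 31 days: +26 → Jan 1, 1866 (351 left).
Jan has 31 days: +31 → Feb 1, 1866 (320 left).
Feb has 28 days: +28 → Mar 1, 1866 (292 left).
Mar has 31 days: +31 → Apr 1, 1866 (261 left).
Apr has 30 days: +30 → May 1, 1866 (231 left).
May has 31 days: +31 → Jun 1, 1866 (200 left).
Jun has 30 days: +30 → Jul 1, 1866 (170 left).
Jul has 31 days: +31 → Aug 1, 1866 (139 left).
Aug has 31 days: +31 → Sep 1, 1866 (108 left).
Sep has 30 days: +30 → Oct 1, 1866 (78 left).
Oct has 31 days: +31 → Nov 1, 1866 (47 left).
Nov has 30 days: +30 → Dec 1, 1866 (17 left).
+17 → Dec 18, 1866.

December 18, 1866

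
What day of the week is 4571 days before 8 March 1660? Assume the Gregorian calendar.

Monday

Mar 8, 1660 is a Monday.
4571 mod 7 = 0, so 4571 days before a Monday is Monday − 0 = Monday.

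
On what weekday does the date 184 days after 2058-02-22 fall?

Sunday

First find the weekday of Feb 22, 2058. Doomsday rule: the anchor day for the 2000s is Tuesday. For year 58: 58÷12 = 4 r 10, and 10÷4 = 2, so 4+10+2 = 16.
Tuesday + 16 ≡ Thursday — that's 2058's doomsday.
In February the doomsday date is Feb 28 (2058 is not a leap year).
Feb 22 is 6 days before Feb 28; 6 mod 7 = 6, so Thursday − 6 = Friday.
184 mod 7 = 2, so 184 days after a Friday is Friday + 2 = Sunday.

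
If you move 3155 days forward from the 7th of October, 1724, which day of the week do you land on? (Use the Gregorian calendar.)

Oct 7, 1724 is a Saturday.
3155 mod 7 = 5, so 3155 days after a Saturday is Saturday + 5 = Thursday.

Thursday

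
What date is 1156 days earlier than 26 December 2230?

October 27, 2227

−365 (one year) → Dec 26, 2229 (791 left).
−365 (one year) → Dec 26, 2228 (426 left).
−366 (one year; includes Feb 29, 2228) → Dec 26, 2227 (60 left).
−26 → Nov 30, 2227 (end of Nov, 30 days; 34 left).
−30 → Oct 31, 2227 (end of Oct, 31 days; 4 left).
−4 → Oct 27, 2227.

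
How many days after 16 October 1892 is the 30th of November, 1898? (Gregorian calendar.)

Oct 16, 1892 → Oct 16, 1893: 365 days.
Oct 16, 1893 → Oct 16, 1894: 365 days.
Oct 16, 1894 → Oct 16, 1895: 365 days.
Oct 16, 1895 → Oct 16, 1896: 366 days (Feb 29, 1896 is in that span).
Oct 16, 1896 → Oct 16, 1897: 365 days.
Oct 16, 1897 → Oct 16, 1898: 365 days.
Oct 16, 1898 → Nov 16, 1898: 31 days (October has 31).
Nov 16, 1898 → Nov 30, 1898: 14 days.
Total: 2236 days.

2236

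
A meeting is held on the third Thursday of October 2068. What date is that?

October 18, 2068

October 1, 2068 is a Monday.
The first Thursday is therefore October 4 (3 days later).
The third Thursday is 4 + 2×7 = October 18.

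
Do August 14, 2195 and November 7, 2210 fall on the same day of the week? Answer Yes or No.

From Aug 14, 2195 to Nov 7, 2210 is 5563 days.
5563 mod 7 = 5, so they are different weekdays.
(Aug 14, 2195 is a Friday; Nov 7, 2210 is a Wednesday.)

No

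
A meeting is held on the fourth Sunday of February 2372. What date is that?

February 1, 2372 is a Tuesday.
The first Sunday is therefore February 6 (5 days later).
The fourth Sunday is 6 + 3×7 = February 27.

February 27, 2372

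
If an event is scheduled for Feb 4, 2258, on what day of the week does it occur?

Doomsday rule: the anchor day for the 2200s is Friday. For year 58: 58÷12 = 4 r 10, and 10÷4 = 2, so 4+10+2 = 16.
Friday + 16 ≡ Sunday — that's 2258's doomsday.
In February the doomsday date is Feb 28 (2258 is not a leap year).
Feb 4 is 24 days before Feb 28; 24 mod 7 = 3, so Sunday − 3 = Thursday.

Thursday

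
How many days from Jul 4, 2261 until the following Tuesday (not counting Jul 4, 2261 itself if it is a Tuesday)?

5

Jul 4, 2261 is a Thursday.
From Thursday to the next Tuesday is 5 days.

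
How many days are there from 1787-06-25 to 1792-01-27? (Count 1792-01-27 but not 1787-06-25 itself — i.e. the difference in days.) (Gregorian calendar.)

1677

Jun 25, 1787 → Jun 25, 1788: 366 days (Feb 29, 1788 is in that span).
Jun 25, 1788 → Jun 25, 1789: 365 days.
Jun 25, 1789 → Jun 25, 1790: 365 days.
Jun 25, 1790 → Jun 25, 1791: 365 days.
Jun 25, 1791 → Jul 25, 1791: 30 days (June has 30).
Jul 25, 1791 → Aug 25, 1791: 31 days (July has 31).
Aug 25, 1791 → Sep 25, 1791: 31 days (August has 31).
Sep 25, 1791 → Oct 25, 1791: 30 days (September has 30).
Oct 25, 1791 → Nov 25, 1791: 31 days (October has 31).
Nov 25, 1791 → Dec 25, 1791: 30 days (November has 30).
Dec 25, 1791 → Jan 25, 1792: 31 days (December has 31).
Jan 25, 1792 → Jan 27, 1792: 2 days.
Total: 1677 days.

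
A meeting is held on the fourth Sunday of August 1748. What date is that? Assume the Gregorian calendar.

August 1, 1748 is a Thursday.
The first Sunday is therefore August 4 (3 days later).
The fourth Sunday is 4 + 3×7 = August 25.

August 25, 1748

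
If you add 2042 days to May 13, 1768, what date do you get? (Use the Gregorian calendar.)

December 15, 1773

+365 (one year) → May 13, 1769 (1677 left).
+365 (one year) → May 13, 1770 (1312 left).
+365 (one year) → May 13, 1771 (947 left).
+366 (one year; includes Feb 29, 1772) → May 13, 1772 (581 left).
+365 (one year) → May 13, 1773 (216 left).
May has 31 days: +19 → Jun 1, 1773 (197 left).
Jun has 30 days: +30 → Jul 1, 1773 (167 left).
Jul has 31 days: +31 → Aug 1, 1773 (136 left).
Aug has 31 days: +31 → Sep 1, 1773 (105 left).
Sep has 30 days: +30 → Oct 1, 1773 (75 left).
Oct has 31 days: +31 → Nov 1, 1773 (44 left).
Nov has 30 days: +30 → Dec 1, 1773 (14 left).
+14 → Dec 15, 1773.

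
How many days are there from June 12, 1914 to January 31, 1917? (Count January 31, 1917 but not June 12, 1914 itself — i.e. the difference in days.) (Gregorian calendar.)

Jun 12, 1914 → Jun 12, 1915: 365 days.
Jun 12, 1915 → Jun 12, 1916: 366 days (Feb 29, 1916 is in that span).
Jun 12, 1916 → Jul 12, 1916: 30 days (June has 30).
Jul 12, 1916 → Aug 12, 1916: 31 days (July has 31).
Aug 12, 1916 → Sep 12, 1916: 31 days (August has 31).
Sep 12, 1916 → Oct 12, 1916: 30 days (September has 30).
Oct 12, 1916 → Nov 12, 1916: 31 days (October has 31).
Nov 12, 1916 → Dec 12, 1916: 30 days (November has 30).
Dec 12, 1916 → Jan 12, 1917: 31 days (December has 31).
Jan 12, 1917 → Jan 31, 1917: 19 days.
Total: 964 days.

964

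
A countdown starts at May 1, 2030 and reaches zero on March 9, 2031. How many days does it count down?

May 1, 2030 → Jun 1, 2030: 31 days (May has 31).
Jun 1, 2030 → Jul 1, 2030: 30 days (June has 30).
Jul 1, 2030 → Aug 1, 2030: 31 days (July has 31).
Aug 1, 2030 → Sep 1, 2030: 31 days (August has 31).
Sep 1, 2030 → Oct 1, 2030: 30 days (September has 30).
Oct 1, 2030 → Nov 1, 2030: 31 days (October has 31).
Nov 1, 2030 → Dec 1, 2030: 30 days (November has 30).
Dec 1, 2030 → Jan 1, 2031: 31 days (December has 31).
Jan 1, 2031 → Feb 1, 2031: 31 days (January has 31).
Feb 1, 2031 → Mar 1, 2031: 28 days (February has 28).
Mar 1, 2031 → Mar 9, 2031: 8 days.
Total: 312 days.

312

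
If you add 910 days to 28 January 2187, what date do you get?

July 26, 2189

+365 (one year) → Jan 28, 2188 (545 left).
+366 (one year; includes Feb 29, 2188) → Jan 28, 2189 (179 left).
Jan has 31 days: +4 → Feb 1, 2189 (175 left).
Feb has 28 days: +28 → Mar 1, 2189 (147 left).
Mar has 31 days: +31 → Apr 1, 2189 (116 left).
Apr has 30 days: +30 → May 1, 2189 (86 left).
May has 31 days: +31 → Jun 1, 2189 (55 left).
Jun has 30 days: +30 → Jul 1, 2189 (25 left).
+25 → Jul 26, 2189.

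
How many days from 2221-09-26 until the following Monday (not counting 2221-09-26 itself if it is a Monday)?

Sep 26, 2221 is a Wednesday.
From Wednesday to the next Monday is 5 days.

5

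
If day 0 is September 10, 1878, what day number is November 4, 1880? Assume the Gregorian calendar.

786

Sep 10, 1878 → Sep 10, 1879: 365 days.
Sep 10, 1879 → Sep 10, 1880: 366 days (Feb 29, 1880 is in that span).
Sep 10, 1880 → Oct 10, 1880: 30 days (September has 30).
Oct 10, 1880 → Nov 4, 1880: 25 days.
Total: 786 days.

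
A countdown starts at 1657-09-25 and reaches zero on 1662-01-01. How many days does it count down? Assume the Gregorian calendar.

Sep 25, 1657 → Sep 25, 1658: 365 days.
Sep 25, 1658 → Sep 25, 1659: 365 days.
Sep 25, 1659 → Sep 25, 1660: 366 days (Feb 29, 1660 is in that span).
Sep 25, 1660 → Sep 25, 1661: 365 days.
Sep 25, 1661 → Oct 25, 1661: 30 days (September has 30).
Oct 25, 1661 → Nov 25, 1661: 31 days (October has 31).
Nov 25, 1661 → Dec 25, 1661: 30 days (November has 30).
Dec 25, 1661 → Jan 1, 1662: 7 days.
Total: 1559 days.

1559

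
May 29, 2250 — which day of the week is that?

Doomsday rule: the anchor day for the 2200s is Friday. For year 50: 50÷12 = 4 r 2, and 2÷4 = 0, so 4+2+0 = 6.
Friday + 6 ≡ Thursday — that's 2250's doomsday.
In May the doomsday date is May 9.
May 29 is 20 days after May 9; 20 mod 7 = 6, so Thursday + 6 = Wednesday.

Wednesday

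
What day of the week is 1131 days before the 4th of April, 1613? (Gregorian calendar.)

Apr 4, 1613 is a Thursday.
1131 mod 7 = 4, so 1131 days before a Thursday is Thursday − 4 = Sunday.

Sunday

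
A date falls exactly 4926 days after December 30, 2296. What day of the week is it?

First find the weekday of Dec 30, 2296. Doomsday rule: the anchor day for the 2200s is Friday. For year 96: 96÷12 = 8 r 0, and 0÷4 = 0, so 8+0+0 = 8.
Friday + 8 ≡ Saturday — that's 2296's doomsday.
In December the doomsday date is Dec 12.
Dec 30 is 18 days after Dec 12; 18 mod 7 = 4, so Saturday + 4 = Wednesday.
4926 mod 7 = 5, so 4926 days after a Wednesday is Wednesday + 5 = Monday.

Monday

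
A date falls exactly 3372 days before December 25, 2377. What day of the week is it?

Tuesday

Dec 25, 2377 is a Sunday.
3372 mod 7 = 5, so 3372 days before a Sunday is Sunday − 5 = Tuesday.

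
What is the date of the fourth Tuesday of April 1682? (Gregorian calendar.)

April 1, 1682 is a Wednesday.
The first Tuesday is therefore April 7 (6 days later).
The fourth Tuesday is 7 + 3×7 = April 28.

April 28, 1682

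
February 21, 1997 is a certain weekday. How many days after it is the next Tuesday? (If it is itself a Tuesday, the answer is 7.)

4

Feb 21, 1997 is a Friday.
From Friday to the next Tuesday is 4 days.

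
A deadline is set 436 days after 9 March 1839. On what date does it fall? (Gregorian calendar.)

May 18, 1840

+366 (one year; includes Feb 29, 1840) → Mar 9, 1840 (70 left).
Mar has 31 days: +23 → Apr 1, 1840 (47 left).
Apr has 30 days: +30 → May 1, 1840 (17 left).
+17 → May 18, 1840.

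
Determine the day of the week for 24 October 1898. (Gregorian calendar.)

Monday

Doomsday rule: the anchor day for the 1800s is Friday. For year 98: 98÷12 = 8 r 2, and 2÷4 = 0, so 8+2+0 = 10.
Friday + 10 ≡ Monday — that's 1898's doomsday.
In October the doomsday date is Oct 10.
Oct 24 is 14 days after Oct 10; 14 mod 7 = 0, so Monday + 0 = Monday.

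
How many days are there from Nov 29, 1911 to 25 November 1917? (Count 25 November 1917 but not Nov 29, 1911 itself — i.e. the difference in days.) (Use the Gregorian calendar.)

2188

Nov 29, 1911 → Nov 29, 1912: 366 days (Feb 29, 1912 is in that span).
Nov 29, 1912 → Nov 29, 1913: 365 days.
Nov 29, 1913 → Nov 29, 1914: 365 days.
Nov 29, 1914 → Nov 29, 1915: 365 days.
Nov 29, 1915 → Nov 29, 1916: 366 days (Feb 29, 1916 is in that span).
Nov 29, 1916 → Dec 29, 1916: 30 days (November has 30).
Dec 29, 1916 → Jan 29, 1917: 31 days (December has 31).
Jan 29, 1917 → Feb 28, 1917: 30 days (January has 31).
Feb 28, 1917 → Mar 28, 1917: 28 days (February has 28).
Mar 28, 1917 → Apr 28, 1917: 31 days (March has 31).
Apr 28, 1917 → May 28, 1917: 30 days (April has 30).
May 28, 1917 → Jun 28, 1917: 31 days (May has 31).
Jun 28, 1917 → Jul 28, 1917: 30 days (June has 30).
Jul 28, 1917 → Aug 28, 1917: 31 days (July has 31).
Aug 28, 1917 → Sep 28, 1917: 31 days (August has 31).
Sep 28, 1917 → Oct 28, 1917: 30 days (September has 30).
Oct 28, 1917 → Nov 25, 1917: 28 days.
Total: 2188 days.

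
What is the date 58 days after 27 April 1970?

Apr has 30 days: +4 → May 1, 1970 (54 left).
May has 31 days: +31 → Jun 1, 1970 (23 left).
+23 → Jun 24, 1970.

June 24, 1970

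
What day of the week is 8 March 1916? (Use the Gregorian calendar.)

Wednesday

Doomsday rule: the anchor day for the 1900s is Wednesday. For year 16: 16÷12 = 1 r 4, and 4÷4 = 1, so 1+4+1 = 6.
Wednesday + 6 ≡ Tuesday — that's 1916's doomsday.
In March the doomsday date is Mar 14.
Mar 8 is 6 days before Mar 14; 6 mod 7 = 6, so Tuesday − 6 = Wednesday.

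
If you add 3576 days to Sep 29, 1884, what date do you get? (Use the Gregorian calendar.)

+365 (one year) → Sep 29, 1885 (3211 left).
+365 (one year) → Sep 29, 1886 (2846 left).
+365 (one year) → Sep 29, 1887 (2481 left).
+366 (one year; includes Feb 29, 1888) → Sep 29, 1888 (2115 left).
+365 (one year) → Sep 29, 1889 (1750 left).
+365 (one year) → Sep 29, 1890 (1385 left).
+365 (one year) → Sep 29, 1891 (1020 left).
+366 (one year; includes Feb 29, 1892) → Sep 29, 1892 (654 left).
+365 (one year) → Sep 29, 1893 (289 left).
Sep has 30 days: +2 → Oct 1, 1893 (287 left).
Oct has 31 days: +31 → Nov 1, 1893 (256 left).
Nov has 30 days: +30 → Dec 1, 1893 (226 left).
Dec has 31 days: +31 → Jan 1, 1894 (195 left).
Jan has 31 days: +31 → Feb 1, 1894 (164 left).
Feb has 28 days: +28 → Mar 1, 1894 (136 left).
Mar has 31 days: +31 → Apr 1, 1894 (105 left).
Apr has 30 days: +30 → May 1, 1894 (75 left).
May has 31 days: +31 → Jun 1, 1894 (44 left).
Jun has 30 days: +30 → Jul 1, 1894 (14 left).
+14 → Jul 15, 1894.

July 15, 1894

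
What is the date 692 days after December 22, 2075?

November 13, 2077

+366 (one year; includes Feb 29, 2076) → Dec 22, 2076 (326 left).
Dec has 31 days: +10 → Jan 1, 2077 (316 left).
Jan has 31 days: +31 → Feb 1, 2077 (285 left).
Feb has 28 days: +28 → Mar 1, 2077 (257 left).
Mar has 31 days: +31 → Apr 1, 2077 (226 left).
Apr has 30 days: +30 → May 1, 2077 (196 left).
May has 31 days: +31 → Jun 1, 2077 (165 left).
Jun has 30 days: +30 → Jul 1, 2077 (135 left).
Jul has 31 days: +31 → Aug 1, 2077 (104 left).
Aug has 31 days: +31 → Sep 1, 2077 (73 left).
Sep has 30 days: +30 → Oct 1, 2077 (43 left).
Oct has 31 days: +31 → Nov 1, 2077 (12 left).
+12 → Nov 13, 2077.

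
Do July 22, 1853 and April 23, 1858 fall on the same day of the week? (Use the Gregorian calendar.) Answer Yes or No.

From Jul 22, 1853 to Apr 23, 1858 is 1736 days.
1736 mod 7 = 0, so they are the same weekday.
(Jul 22, 1853 is a Friday; Apr 23, 1858 is a Friday.)

Yes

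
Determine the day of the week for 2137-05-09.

Doomsday rule: the anchor day for the 2100s is Sunday. For year 37: 37÷12 = 3 r 1, and 1÷4 = 0, so 3+1+0 = 4.
Sunday + 4 ≡ Thursday — that's 2137's doomsday.
In May the doomsday date is May 9.
May 9 is the doomsday itself: Thursday.

Thursday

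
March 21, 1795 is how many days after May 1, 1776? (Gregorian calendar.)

May 1, 1776 → May 1, 1777: 365 days.
May 1, 1777 → May 1, 1778: 365 days.
May 1, 1778 → May 1, 1779: 365 days.
May 1, 1779 → May 1, 1780: 366 days (Feb 29, 1780 is in that span).
May 1, 1780 → May 1, 1781: 365 days.
May 1, 1781 → May 1, 1782: 365 days.
May 1, 1782 → May 1, 1783: 365 days.
May 1, 1783 → May 1, 1784: 366 days (Feb 29, 1784 is in that span).
May 1, 1784 → May 1, 1785: 365 days.
May 1, 1785 → May 1, 1786: 365 days.
May 1, 1786 → May 1, 1787: 365 days.
May 1, 1787 → May 1, 1788: 366 days (Feb 29, 1788 is in that span).
May 1, 1788 → May 1, 1789: 365 days.
May 1, 1789 → May 1, 1790: 365 days.
May 1, 1790 → May 1, 1791: 365 days.
May 1, 1791 → May 1, 1792: 366 days (Feb 29, 1792 is in that span).
May 1, 1792 → May 1, 1793: 365 days.
May 1, 1793 → May 1, 1794: 365 days.
May 1, 1794 → Jun 1, 1794: 31 days (May has 31).
Jun 1, 1794 → Jul 1, 1794: 30 days (June has 30).
Jul 1, 1794 → Aug 1, 1794: 31 days (July has 31).
Aug 1, 1794 → Sep 1, 1794: 31 days (August has 31).
Sep 1, 1794 → Oct 1, 1794: 30 days (September has 30).
Oct 1, 1794 → Nov 1, 1794: 31 days (October has 31).
Nov 1, 1794 → Dec 1, 1794: 30 days (November has 30).
Dec 1, 1794 → Jan 1, 1795: 31 days (December has 31).
Jan 1, 1795 → Feb 1, 1795: 31 days (January has 31).
Feb 1, 1795 → Mar 1, 1795: 28 days (February has 28).
Mar 1, 1795 → Mar 21, 1795: 20 days.
Total: 6898 days.

6898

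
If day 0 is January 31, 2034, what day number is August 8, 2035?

554

Jan 31, 2034 → Jan 31, 2035: 365 days.
Jan 31, 2035 → Feb 28, 2035: 28 days (January has 31).
Feb 28, 2035 → Mar 28, 2035: 28 days (February has 28).
Mar 28, 2035 → Apr 28, 2035: 31 days (March has 31).
Apr 28, 2035 → May 28, 2035: 30 days (April has 30).
May 28, 2035 → Jun 28, 2035: 31 days (May has 31).
Jun 28, 2035 → Jul 28, 2035: 30 days (June has 30).
Jul 28, 2035 → Aug 8, 2035: 11 days.
Total: 554 days.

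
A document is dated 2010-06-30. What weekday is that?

January 1, 2010 is a Friday.
Jan 1, 2010 → Feb 1, 2010: 31 days (January has 31).
Feb 1, 2010 → Mar 1, 2010: 28 days (February has 28).
Mar 1, 2010 → Apr 1, 2010: 31 days (March has 31).
Apr 1, 2010 → May 1, 2010: 30 days (April has 30).
May 1, 2010 → Jun 1, 2010: 31 days (May has 31).
Jun 1, 2010 → Jun 30, 2010: 29 days.
Total: 180 days.
180 mod 7 = 5, so Friday + 5 = Wednesday.

Wednesday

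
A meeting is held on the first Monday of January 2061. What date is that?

January 3, 2061

January 1, 2061 is a Saturday.
The first Monday is therefore January 3 (2 days later).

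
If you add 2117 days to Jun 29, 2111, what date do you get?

April 15, 2117

+366 (one year; includes Feb 29, 2112) → Jun 29, 2112 (1751 left).
+365 (one year) → Jun 29, 2113 (1386 left).
+365 (one year) → Jun 29, 2114 (1021 left).
+365 (one year) → Jun 29, 2115 (656 left).
+366 (one year; includes Feb 29, 2116) → Jun 29, 2116 (290 left).
Jun has 30 days: +2 → Jul 1, 2116 (288 left).
Jul has 31 days: +31 → Aug 1, 2116 (257 left).
Aug has 31 days: +31 → Sep 1, 2116 (226 left).
Sep has 30 days: +30 → Oct 1, 2116 (196 left).
Oct has 31 days: +31 → Nov 1, 2116 (165 left).
Nov has 30 days: +30 → Dec 1, 2116 (135 left).
Dec has 31 days: +31 → Jan 1, 2117 (104 left).
Jan has 31 days: +31 → Feb 1, 2117 (73 left).
Feb has 28 days: +28 → Mar 1, 2117 (45 left).
Mar has 31 days: +31 → Apr 1, 2117 (14 left).
+14 → Apr 15, 2117.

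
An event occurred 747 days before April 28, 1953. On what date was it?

−365 (one year) → Apr 28, 1952 (382 left).
−28 → Mar 31, 1952 (end of Mar, 31 days; 354 left).
−31 → Feb 29, 1952 (end of Feb, 29 days; 323 left).
−29 → Jan 31, 1952 (end of Jan, 31 days; 294 left).
−31 → Dec 31, 1951 (end of Dec, 31 days; 263 left).
−31 → Nov 30, 1951 (end of Nov, 30 days; 232 left).
−30 → Oct 31, 1951 (end of Oct, 31 days; 202 left).
−31 → Sep 30, 1951 (end of Sep, 30 days; 171 left).
−30 → Aug 31, 1951 (end of Aug, 31 days; 141 left).
−31 → Jul 31, 1951 (end of Jul, 31 days; 110 left).
−31 → Jun 30, 1951 (end of Jun, 30 days; 79 left).
−30 → May 31, 1951 (end of May, 31 days; 49 left).
−31 → Apr 30, 1951 (end of Apr, 30 days; 18 left).
−18 → Apr 12, 1951.

April 12, 1951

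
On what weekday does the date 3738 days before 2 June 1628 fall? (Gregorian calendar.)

Friday

First find the weekday of Jun 2, 1628. Doomsday rule: the anchor day for the 1600s is Tuesday. For year 28: 28÷12 = 2 r 4, and 4÷4 = 1, so 2+4+1 = 7.
Tuesday + 7 ≡ Tuesday — that's 1628's doomsday.
In June the doomsday date is Jun 6.
Jun 2 is 4 days before Jun 6; 4 mod 7 = 4, so Tuesday − 4 = Friday.
3738 mod 7 = 0, so 3738 days before a Friday is Friday − 0 = Friday.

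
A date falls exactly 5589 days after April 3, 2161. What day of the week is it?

Monday

First find the weekday of Apr 3, 2161. Doomsday rule: the anchor day for the 2100s is Sunday. For year 61: 61÷12 = 5 r 1, and 1÷4 = 0, so 5+1+0 = 6.
Sunday + 6 ≡ Saturday — that's 2161's doomsday.
In April the doomsday date is Apr 4.
Apr 3 is 1 day before Apr 4; 1 mod 7 = 1, so Saturday − 1 = Friday.
5589 mod 7 = 3, so 5589 days after a Friday is Friday + 3 = Monday.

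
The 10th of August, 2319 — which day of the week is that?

Doomsday rule: the anchor day for the 2300s is Wednesday. For year 19: 19÷12 = 1 r 7, and 7÷4 = 1, so 1+7+1 = 9.
Wednesday + 9 ≡ Friday — that's 2319's doomsday.
In August the doomsday date is Aug 8.
Aug 10 is 2 days after Aug 8; 2 mod 7 = 2, so Friday + 2 = Sunday.

Sunday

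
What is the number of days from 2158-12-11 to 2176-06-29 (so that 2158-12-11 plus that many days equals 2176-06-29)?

Dec 11, 2158 → Dec 11, 2159: 365 days.
Dec 11, 2159 → Dec 11, 2160: 366 days (Feb 29, 2160 is in that span).
Dec 11, 2160 → Dec 11, 2161: 365 days.
Dec 11, 2161 → Dec 11, 2162: 365 days.
Dec 11, 2162 → Dec 11, 2163: 365 days.
Dec 11, 2163 → Dec 11, 2164: 366 days (Feb 29, 2164 is in that span).
Dec 11, 2164 → Dec 11, 2165: 365 days.
Dec 11, 2165 → Dec 11, 2166: 365 days.
Dec 11, 2166 → Dec 11, 2167: 365 days.
Dec 11, 2167 → Dec 11, 2168: 366 days (Feb 29, 2168 is in that span).
Dec 11, 2168 → Dec 11, 2169: 365 days.
Dec 11, 2169 → Dec 11, 2170: 365 days.
Dec 11, 2170 → Dec 11, 2171: 365 days.
Dec 11, 2171 → Dec 11, 2172: 366 days (Feb 29, 2172 is in that span).
Dec 11, 2172 → Dec 11, 2173: 365 days.
Dec 11, 2173 → Dec 11, 2174: 365 days.
Dec 11, 2174 → Dec 11, 2175: 365 days.
Dec 11, 2175 → Jan 11, 2176: 31 days (December has 31).
Jan 11, 2176 → Feb 11, 2176: 31 days (January has 31).
Feb 11, 2176 → Mar 11, 2176: 29 days (February has 29).
Mar 11, 2176 → Apr 11, 2176: 31 days (March has 31).
Apr 11, 2176 → May 11, 2176: 30 days (April has 30).
May 11, 2176 → Jun 11, 2176: 31 days (May has 31).
Jun 11, 2176 → Jun 29, 2176: 18 days.
Total: 6410 days.

6410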